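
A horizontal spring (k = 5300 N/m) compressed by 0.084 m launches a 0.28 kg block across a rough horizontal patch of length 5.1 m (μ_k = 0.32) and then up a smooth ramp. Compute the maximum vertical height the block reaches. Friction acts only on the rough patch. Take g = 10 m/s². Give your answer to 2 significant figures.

Spring energy: E₀ = ½kx² = ½(5300)(0.084)² = 18.698 J
Friction: W_f = μ_k mg d = (0.32)(0.28)(10)(5.1) = 4.570 J
Energy at base of ramp: E = 18.698 − 4.570 = 14.129 J
At max height all remaining energy is PE: mgh = E ⇒ h = E/(mg) = 14.129/(0.28 × 10) = 5.046 m

h = 5.0 m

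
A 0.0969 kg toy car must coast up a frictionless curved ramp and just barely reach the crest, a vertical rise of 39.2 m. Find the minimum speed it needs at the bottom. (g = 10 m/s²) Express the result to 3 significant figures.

v = 28.0 m/s

At the top it is momentarily at rest, so all KE converts to PE: ½mv² = mgh
v = √(2gh) = √(2 × 10 × 39.2) = 28.00 m/s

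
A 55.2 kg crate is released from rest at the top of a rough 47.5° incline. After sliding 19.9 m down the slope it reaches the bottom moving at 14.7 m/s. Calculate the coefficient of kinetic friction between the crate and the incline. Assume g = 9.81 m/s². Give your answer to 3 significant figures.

μ_k = 0.272

The energy dissipated by friction is the PE lost minus the KE gained:
mgL sinθ = 7945.0 J; ½mv² = 5964.1 J
W_f = 7945.0 − 5964.1 = 1981 J
μ_k = W_f/(mg cosθ · L) = 1981/(365.8 × 19.9) = 0.2721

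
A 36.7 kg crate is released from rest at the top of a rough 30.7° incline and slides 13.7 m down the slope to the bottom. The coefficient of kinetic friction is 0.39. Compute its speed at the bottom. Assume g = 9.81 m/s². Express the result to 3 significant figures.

Taking the bottom as reference, mgh = ½mv² + μ_k N L with h = L sinθ, N = mg cosθ:
mgh = mgL sinθ = (36.7)(9.81)(13.7)sin30.7° = 2518.2 J
W_f = μ_k mg cosθ · L = (0.39)(36.7)(9.81)cos30.7°·13.7 = 1654 J
½mv² = 2518.2 − 1654 = 864.15 J
v = √(2 × 864.15/36.7) = 6.862 m/s

v = 6.86 m/s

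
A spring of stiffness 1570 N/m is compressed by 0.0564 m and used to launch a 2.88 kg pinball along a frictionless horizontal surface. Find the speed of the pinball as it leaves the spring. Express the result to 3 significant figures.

v = 1.32 m/s

Conservation of energy: ½kx² = ½mv²
v = x√(k/m) = 0.0564 × √(1570/2.88) = 1.317 m/s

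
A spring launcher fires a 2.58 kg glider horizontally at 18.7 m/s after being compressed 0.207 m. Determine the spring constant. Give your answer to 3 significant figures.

k = 21100 N/m

Spring PE at full compression equals KE at release: ½kx² = ½mv²
k = mv²/x² = (2.58)(18.7)²/(0.207)² = 21055 N/m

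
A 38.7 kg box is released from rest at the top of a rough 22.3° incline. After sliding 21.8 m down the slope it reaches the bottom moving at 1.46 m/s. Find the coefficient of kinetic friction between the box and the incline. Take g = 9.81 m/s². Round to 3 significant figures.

μ_k = 0.405

mgh = ½mv² + μ_k (mg cosθ) L, with h = L sinθ
mgL sinθ = 3140.5 J; ½mv² = 41.246 J
W_f = 3140.5 − 41.246 = 3099 J
μ_k = W_f/(mg cosθ · L) = 3099/(351.3 × 21.8) = 0.4047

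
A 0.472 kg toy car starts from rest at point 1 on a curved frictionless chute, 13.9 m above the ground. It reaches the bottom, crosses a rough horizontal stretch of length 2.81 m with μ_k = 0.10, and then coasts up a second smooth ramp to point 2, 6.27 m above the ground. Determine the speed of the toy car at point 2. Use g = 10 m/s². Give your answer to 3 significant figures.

Energy at 1: mgh₁ = (0.472)(10)(13.9) = 65.608 J
Friction loss: W_f = μ_k mg d = 1.326 J
At 2: ½mv² + mgh₂ = mgh₁ − W_f
½mv² = 65.608 − 1.326 − 29.594 = 34.687 J
v = √(2 × 34.687/0.472) = 12.12 m/s

v = 12.1 m/s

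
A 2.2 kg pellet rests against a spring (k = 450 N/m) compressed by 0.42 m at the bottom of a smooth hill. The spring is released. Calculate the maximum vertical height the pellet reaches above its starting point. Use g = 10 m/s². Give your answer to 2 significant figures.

At maximum height the pellet is at rest, so ½kx² = mgh
h = kx²/(2mg) = (450)(0.42)²/(2 × 2.2 × 10) = 1.804 m

h = 1.8 m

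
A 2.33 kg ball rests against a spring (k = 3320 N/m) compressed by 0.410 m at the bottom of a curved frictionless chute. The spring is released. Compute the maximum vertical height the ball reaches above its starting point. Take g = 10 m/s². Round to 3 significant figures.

h = 12.0 m

Energy conservation from release to the highest point: ½kx² = mgh
h = kx²/(2mg) = (3320)(0.410)²/(2 × 2.33 × 10) = 11.98 m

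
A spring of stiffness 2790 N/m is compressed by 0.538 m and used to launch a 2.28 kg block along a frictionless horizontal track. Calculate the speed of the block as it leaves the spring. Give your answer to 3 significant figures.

v = 18.8 m/s

Spring PE converts entirely to kinetic energy: ½kx² = ½mv²
v = x√(k/m) = 0.538 × √(2790/2.28) = 18.82 m/s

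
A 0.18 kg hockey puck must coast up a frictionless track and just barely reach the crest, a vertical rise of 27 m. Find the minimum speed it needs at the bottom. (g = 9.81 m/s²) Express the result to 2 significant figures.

At the top it is momentarily at rest, so all KE converts to PE: ½mv² = mgh
v = √(2gh) = √(2 × 9.81 × 27) = 23.02 m/s

v = 23 m/s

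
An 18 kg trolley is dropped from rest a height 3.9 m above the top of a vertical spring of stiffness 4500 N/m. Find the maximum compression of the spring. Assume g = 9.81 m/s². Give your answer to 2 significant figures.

Measuring PE from the top of the relaxed spring, at max compression the trolley has dropped H + x with zero KE, so:
mg(H + x) = ½kx²
½(4500)x² − (18)(9.81)x − (18)(9.81)(3.9) = 0
2250x² − 176.6x − 688.7 = 0
x = [176.6 + √(31180 + 6.1980e+06)]/(2 × 2250) = 0.5939 m

x = 0.59 m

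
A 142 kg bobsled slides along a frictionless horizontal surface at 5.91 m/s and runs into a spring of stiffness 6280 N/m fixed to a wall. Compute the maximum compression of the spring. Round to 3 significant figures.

x = 0.889 m

At max compression the bobsled is momentarily at rest: ½mv² = ½kx²
x = v√(m/k) = 5.91 × √(142/6280) = 0.8887 m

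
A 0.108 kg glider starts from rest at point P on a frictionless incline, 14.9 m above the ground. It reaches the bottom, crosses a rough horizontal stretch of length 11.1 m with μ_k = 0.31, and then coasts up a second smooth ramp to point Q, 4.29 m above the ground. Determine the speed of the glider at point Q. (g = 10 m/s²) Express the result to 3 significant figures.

Energy at P: mgh₁ = (0.108)(10)(14.9) = 16.092 J
Friction loss: W_f = μ_k mg d = 3.716 J
At Q: ½mv² + mgh₂ = mgh₁ − W_f
½mv² = 16.092 − 3.716 − 4.6332 = 7.7425 J
v = √(2 × 7.7425/0.108) = 11.97 m/s

v = 12.0 m/s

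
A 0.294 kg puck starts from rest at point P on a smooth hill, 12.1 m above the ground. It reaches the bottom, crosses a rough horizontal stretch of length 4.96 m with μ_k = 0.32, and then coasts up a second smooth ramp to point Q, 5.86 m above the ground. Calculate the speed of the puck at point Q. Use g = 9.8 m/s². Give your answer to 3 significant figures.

Energy at P: mgh₁ = (0.294)(9.8)(12.1) = 34.863 J
Friction loss: W_f = μ_k mg d = 4.573 J
At Q: ½mv² + mgh₂ = mgh₁ − W_f
½mv² = 34.863 − 4.573 − 16.884 = 13.406 J
v = √(2 × 13.406/0.294) = 9.550 m/s

v = 9.55 m/s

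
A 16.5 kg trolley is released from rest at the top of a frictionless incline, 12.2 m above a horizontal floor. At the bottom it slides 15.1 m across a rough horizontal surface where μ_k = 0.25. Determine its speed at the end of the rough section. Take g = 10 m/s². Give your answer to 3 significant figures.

v = 13.0 m/s

Energy bookkeeping (friction removes W_f = μ_k N d):
mgh = ½mv² + μ_k m g d
W_f = μ_k mg d = (0.25)(16.5)(10)(15.1) = 622.9 J
½mv² = mgh − W_f = 2013.0 − 622.9 = 1390.1 J
v = √(2 × 1390.1/16.5) = 12.98 m/s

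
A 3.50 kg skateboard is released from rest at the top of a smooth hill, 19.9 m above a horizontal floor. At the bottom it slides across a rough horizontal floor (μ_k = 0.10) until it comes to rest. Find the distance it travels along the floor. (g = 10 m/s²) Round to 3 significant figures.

d = 199 m

Applying the work–energy principle:
At rest all PE has been dissipated by friction: mgh = μ_k m g d
d = h/μ_k = 19.9/0.10 = 199.0 m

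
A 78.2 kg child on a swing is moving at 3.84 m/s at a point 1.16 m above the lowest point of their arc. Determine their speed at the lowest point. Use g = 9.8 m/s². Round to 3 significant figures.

v = 6.12 m/s

Energy conservation between the two points: ½mv₀² + mgh = ½mv²
The mass cancels from both sides.
v² = v₀² + 2gh = (3.84)² + 2(9.8)(1.16) = 37.482
v = √37.482 = 6.122 m/s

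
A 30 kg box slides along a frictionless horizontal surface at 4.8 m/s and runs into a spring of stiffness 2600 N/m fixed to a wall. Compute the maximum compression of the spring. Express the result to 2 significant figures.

x = 0.52 m

All KE is stored as spring PE at maximum compression: ½mv² = ½kx²
x = v√(m/k) = 4.8 × √(30/2600) = 0.5156 m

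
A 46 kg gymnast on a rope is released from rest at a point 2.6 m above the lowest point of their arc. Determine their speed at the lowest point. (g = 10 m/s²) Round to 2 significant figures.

v = 7.2 m/s

By conservation of mechanical energy, mgh = ½mv²
v = √(2gh) = √(2 × 10 × 2.6) = √52.000 = 7.211 m/s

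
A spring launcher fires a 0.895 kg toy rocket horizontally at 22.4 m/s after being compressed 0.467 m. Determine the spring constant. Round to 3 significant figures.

½kx² = ½mv²
k = mv²/x² = (0.895)(22.4)²/(0.467)² = 2059 N/m

k = 2060 N/m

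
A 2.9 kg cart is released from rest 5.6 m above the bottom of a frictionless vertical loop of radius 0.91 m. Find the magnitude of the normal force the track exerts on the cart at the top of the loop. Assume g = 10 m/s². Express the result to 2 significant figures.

Energy from release to top (height 2r): mgh = ½mv_top² + mg(2r)
v_top² = 2g(h − 2r) = 2(10)(5.6 − 1.820) = 75.600 m²/s²
At the top, both N and weight point toward the centre: N + mg = mv_top²/r
N = m(v_top²/r − g) = 2.9(75.600/0.91 − 10) = 211.9 N

N = 210 N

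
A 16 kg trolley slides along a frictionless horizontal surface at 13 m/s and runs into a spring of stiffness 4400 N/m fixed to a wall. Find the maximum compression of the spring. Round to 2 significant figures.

x = 0.78 m

At max compression the trolley is momentarily at rest: ½mv² = ½kx²
x = v√(m/k) = 13 × √(16/4400) = 0.7839 m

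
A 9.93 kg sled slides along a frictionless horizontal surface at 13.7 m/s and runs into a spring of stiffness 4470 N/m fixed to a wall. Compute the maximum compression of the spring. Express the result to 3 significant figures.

x = 0.646 m

At max compression the sled is momentarily at rest: ½mv² = ½kx²
x = v√(m/k) = 13.7 × √(9.93/4470) = 0.6457 m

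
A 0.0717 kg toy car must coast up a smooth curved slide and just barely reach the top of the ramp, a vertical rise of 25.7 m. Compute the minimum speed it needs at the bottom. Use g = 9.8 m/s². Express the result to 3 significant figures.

v = 22.4 m/s

At the top it is momentarily at rest, so all KE converts to PE: ½mv² = mgh
v = √(2gh) = √(2 × 9.8 × 25.7) = 22.44 m/s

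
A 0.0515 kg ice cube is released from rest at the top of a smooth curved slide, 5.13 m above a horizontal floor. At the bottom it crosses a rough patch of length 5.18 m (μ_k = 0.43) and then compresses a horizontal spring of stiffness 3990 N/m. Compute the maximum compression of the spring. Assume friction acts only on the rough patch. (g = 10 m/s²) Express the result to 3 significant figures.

x = 0.0274 m

Initial energy: E₁ = mgh = (0.0515)(10)(5.13) = 2.6420 J
Friction removes W_f = μ_k mg d = (0.43)(0.0515)(10)(5.18) = 1.147 J
Energy reaching the spring: E = 2.6420 − 1.147 = 1.4948 J
At max compression ½kx² = E ⇒ x = √(2E/k) = √(2 × 1.4948/3990) = 0.02737 m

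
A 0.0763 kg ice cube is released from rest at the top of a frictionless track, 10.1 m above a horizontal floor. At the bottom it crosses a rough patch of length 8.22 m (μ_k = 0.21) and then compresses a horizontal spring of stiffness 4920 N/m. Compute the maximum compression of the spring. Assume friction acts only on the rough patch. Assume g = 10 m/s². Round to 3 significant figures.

x = 0.0510 m

Initial energy: E₁ = mgh = (0.0763)(10)(10.1) = 7.7063 J
Friction removes W_f = μ_k mg d = (0.21)(0.0763)(10)(8.22) = 1.317 J
Energy reaching the spring: E = 7.7063 − 1.317 = 6.3892 J
At max compression ½kx² = E ⇒ x = √(2E/k) = √(2 × 6.3892/4920) = 0.05096 m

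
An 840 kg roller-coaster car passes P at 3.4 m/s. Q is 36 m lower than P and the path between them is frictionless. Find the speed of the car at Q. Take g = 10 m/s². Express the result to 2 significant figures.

By conservation of mechanical energy, ½mv₀² + mgh = ½mv²
v² = v₀² + 2gh = (3.4)² + 2(10)(36) = 731.56
v = √731.56 = 27.05 m/s

v = 27 m/s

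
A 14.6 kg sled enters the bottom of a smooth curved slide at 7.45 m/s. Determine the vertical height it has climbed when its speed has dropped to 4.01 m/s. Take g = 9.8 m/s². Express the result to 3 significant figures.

h = 2.01 m

Energy balance between the two points: ½mv₁² = ½mv₂² + mgh
h = (v₁² − v₂²)/(2g) = (7.45² − 4.01²)/(2 × 9.8) = 2.011 m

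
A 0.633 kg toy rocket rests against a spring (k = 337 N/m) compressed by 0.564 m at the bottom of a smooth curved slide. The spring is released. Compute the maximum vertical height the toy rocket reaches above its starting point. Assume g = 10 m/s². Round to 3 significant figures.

h = 8.47 m

At maximum height the toy rocket is at rest, so ½kx² = mgh
h = kx²/(2mg) = (337)(0.564)²/(2 × 0.633 × 10) = 8.467 m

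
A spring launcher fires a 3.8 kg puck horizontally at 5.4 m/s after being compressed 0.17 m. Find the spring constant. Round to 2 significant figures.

½kx² = ½mv²
k = mv²/x² = (3.8)(5.4)²/(0.17)² = 3834 N/m

k = 3800 N/m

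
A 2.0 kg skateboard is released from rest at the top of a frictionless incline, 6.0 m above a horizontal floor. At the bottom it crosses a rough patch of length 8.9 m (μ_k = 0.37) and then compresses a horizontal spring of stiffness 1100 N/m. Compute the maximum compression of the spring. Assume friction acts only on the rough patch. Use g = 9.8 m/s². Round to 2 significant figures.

x = 0.31 m

Initial energy: E₁ = mgh = (2.0)(9.8)(6.0) = 117.60 J
Friction removes W_f = μ_k mg d = (0.37)(2.0)(9.8)(8.9) = 64.54 J
Energy reaching the spring: E = 117.60 − 64.54 = 53.057 J
At max compression ½kx² = E ⇒ x = √(2E/k) = √(2 × 53.057/1100) = 0.3106 m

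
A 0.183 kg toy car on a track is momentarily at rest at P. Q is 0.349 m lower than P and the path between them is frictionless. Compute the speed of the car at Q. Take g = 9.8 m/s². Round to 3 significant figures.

Mechanical energy is conserved (no friction): mgh = ½mv²
v = √(2gh) = √(2 × 9.8 × 0.349) = √6.8404 = 2.615 m/s

v = 2.62 m/s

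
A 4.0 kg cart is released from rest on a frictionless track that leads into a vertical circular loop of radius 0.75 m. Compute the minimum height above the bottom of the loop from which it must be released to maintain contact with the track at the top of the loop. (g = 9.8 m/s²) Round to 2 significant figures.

At the top, for minimum speed gravity alone supplies the centripetal force: mg = mv_top²/r ⇒ v_top² = gr = 7.350 m²/s²
Energy conservation from release height h to the top (height 2r): mgh = ½mv_top² + mg(2r)
h = v_top²/(2g) + 2r = r/2 + 2r = 5r/2 = 1.875 m

h = 1.9 m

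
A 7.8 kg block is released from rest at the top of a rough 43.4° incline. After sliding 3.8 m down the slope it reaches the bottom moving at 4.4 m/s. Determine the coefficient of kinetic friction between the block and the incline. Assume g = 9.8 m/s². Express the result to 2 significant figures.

The energy dissipated by friction is the PE lost minus the KE gained:
mgL sinθ = 199.58 J; ½mv² = 75.504 J
W_f = 199.58 − 75.504 = 124.1 J
μ_k = W_f/(mg cosθ · L) = 124.1/(55.54 × 3.8) = 0.5879

μ_k = 0.59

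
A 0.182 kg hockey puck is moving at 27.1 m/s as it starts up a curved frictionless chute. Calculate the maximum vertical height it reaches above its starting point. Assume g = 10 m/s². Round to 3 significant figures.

h = 36.7 m

By energy conservation, ½mv² = mgh
h = v²/(2g) = 27.1²/(2 × 10) = 36.72 m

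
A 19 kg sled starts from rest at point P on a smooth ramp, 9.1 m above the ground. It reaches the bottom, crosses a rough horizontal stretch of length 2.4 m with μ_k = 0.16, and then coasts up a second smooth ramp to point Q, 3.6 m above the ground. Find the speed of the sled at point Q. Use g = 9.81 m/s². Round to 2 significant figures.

Energy at P: mgh₁ = (19)(9.81)(9.1) = 1696.1 J
Friction loss: W_f = μ_k mg d = 71.57 J
At Q: ½mv² + mgh₂ = mgh₁ − W_f
½mv² = 1696.1 − 71.57 − 671.00 = 953.57 J
v = √(2 × 953.57/19) = 10.02 m/s

v = 10 m/s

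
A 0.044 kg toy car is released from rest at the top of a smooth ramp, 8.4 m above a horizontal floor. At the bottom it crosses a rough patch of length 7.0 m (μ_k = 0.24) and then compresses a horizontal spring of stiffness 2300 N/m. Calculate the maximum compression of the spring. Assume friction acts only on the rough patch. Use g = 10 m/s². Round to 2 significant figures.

x = 0.051 m

Initial energy: E₁ = mgh = (0.044)(10)(8.4) = 3.6960 J
Friction removes W_f = μ_k mg d = (0.24)(0.044)(10)(7.0) = 0.7392 J
Energy reaching the spring: E = 3.6960 − 0.7392 = 2.9568 J
At max compression ½kx² = E ⇒ x = √(2E/k) = √(2 × 2.9568/2300) = 0.05071 m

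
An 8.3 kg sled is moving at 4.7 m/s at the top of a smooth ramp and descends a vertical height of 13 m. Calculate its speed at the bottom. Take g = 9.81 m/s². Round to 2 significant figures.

v = 17 m/s

Mechanical energy is conserved (no friction): ½mv₀² + mgh = ½mv²
v² = v₀² + 2gh = (4.7)² + 2(9.81)(13) = 277.15
v = √277.15 = 16.65 m/s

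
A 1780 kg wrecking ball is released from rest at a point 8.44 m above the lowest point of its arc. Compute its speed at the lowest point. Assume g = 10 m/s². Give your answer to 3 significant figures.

Energy conservation between the two points: mgh = ½mv²
v = √(2gh) = √(2 × 10 × 8.44) = √168.80 = 12.99 m/s

v = 13.0 m/s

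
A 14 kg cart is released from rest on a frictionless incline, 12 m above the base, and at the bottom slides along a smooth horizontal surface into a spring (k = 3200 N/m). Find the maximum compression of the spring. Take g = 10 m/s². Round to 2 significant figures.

x = 1.0 m

Energy conservation (no friction) from release to max compression: mgh = ½kx²
x = √(2mgh/k) = √(2 × 14 × 10 × 12 / 3200) = 1.025 m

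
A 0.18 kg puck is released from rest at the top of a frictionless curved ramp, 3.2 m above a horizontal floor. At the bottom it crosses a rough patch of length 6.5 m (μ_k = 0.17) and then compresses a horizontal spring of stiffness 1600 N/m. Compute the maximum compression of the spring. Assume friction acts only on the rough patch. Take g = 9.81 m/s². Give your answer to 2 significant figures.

Initial energy: E₁ = mgh = (0.18)(9.81)(3.2) = 5.6506 J
Friction removes W_f = μ_k mg d = (0.17)(0.18)(9.81)(6.5) = 1.951 J
Energy reaching the spring: E = 5.6506 − 1.951 = 3.6994 J
At max compression ½kx² = E ⇒ x = √(2E/k) = √(2 × 3.6994/1600) = 0.06800 m

x = 0.068 m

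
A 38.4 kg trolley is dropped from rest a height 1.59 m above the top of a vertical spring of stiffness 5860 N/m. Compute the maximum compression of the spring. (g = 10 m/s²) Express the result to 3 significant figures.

x = 0.527 m

Take the reference level at the top of the uncompressed spring. At max compression the trolley has fallen H + x and is momentarily at rest:
mg(H + x) = ½kx²
½(5860)x² − (38.4)(10)x − (38.4)(10)(1.59) = 0
2930x² − 384.0x − 610.6 = 0
x = [384.0 + √(147456 + 7.1558e+06)]/(2 × 2930) = 0.5267 m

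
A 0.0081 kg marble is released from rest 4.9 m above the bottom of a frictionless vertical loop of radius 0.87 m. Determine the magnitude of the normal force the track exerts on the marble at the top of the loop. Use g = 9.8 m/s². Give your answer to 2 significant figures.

N = 0.50 N

Energy from release to top (height 2r): mgh = ½mv_top² + mg(2r)
v_top² = 2g(h − 2r) = 2(9.8)(4.9 − 1.740) = 61.936 m²/s²
At the top, both N and weight point toward the centre: N + mg = mv_top²/r
N = m(v_top²/r − g) = 0.0081(61.936/0.87 − 9.8) = 0.4973 N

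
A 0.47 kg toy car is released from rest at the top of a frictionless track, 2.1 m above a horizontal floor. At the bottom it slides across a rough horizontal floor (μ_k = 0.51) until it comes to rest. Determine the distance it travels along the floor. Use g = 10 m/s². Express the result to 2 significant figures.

Applying the work–energy principle:
At rest all PE has been dissipated by friction: mgh = μ_k m g d
d = h/μ_k = 2.1/0.51 = 4.118 m

d = 4.1 m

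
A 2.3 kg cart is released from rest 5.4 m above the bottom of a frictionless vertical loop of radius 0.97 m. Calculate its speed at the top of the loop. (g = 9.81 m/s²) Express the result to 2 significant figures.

v = 8.2 m/s

Energy conservation: mgh = ½mv_top² + mg(2r)
v_top² = 2g(h − 2r) = 2(9.81)(5.4 − 1.940) = 67.89
v_top = 8.239 m/s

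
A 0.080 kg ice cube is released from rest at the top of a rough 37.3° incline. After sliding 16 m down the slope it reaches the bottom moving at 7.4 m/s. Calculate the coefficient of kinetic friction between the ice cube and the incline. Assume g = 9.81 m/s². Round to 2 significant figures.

Energy balance down the incline: mg L sinθ − ½mv² = μ_k (mg cosθ) L
mgL sinθ = 7.6093 J; ½mv² = 2.1904 J
W_f = 7.6093 − 2.1904 = 5.419 J
μ_k = W_f/(mg cosθ · L) = 5.419/(0.6243 × 16) = 0.5425

μ_k = 0.54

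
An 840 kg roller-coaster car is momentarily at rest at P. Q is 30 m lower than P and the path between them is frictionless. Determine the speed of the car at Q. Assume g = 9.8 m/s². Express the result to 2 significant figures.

Equating total energy at the two states: mgh = ½mv²
The mass cancels from both sides.
v = √(2gh) = √(2 × 9.8 × 30) = √588.00 = 24.25 m/s

v = 24 m/s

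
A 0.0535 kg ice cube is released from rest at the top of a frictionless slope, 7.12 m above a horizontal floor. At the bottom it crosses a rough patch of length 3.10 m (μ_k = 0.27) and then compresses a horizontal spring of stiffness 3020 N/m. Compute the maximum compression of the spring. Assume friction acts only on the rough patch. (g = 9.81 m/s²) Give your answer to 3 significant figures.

Initial energy: E₁ = mgh = (0.0535)(9.81)(7.12) = 3.7368 J
Friction removes W_f = μ_k mg d = (0.27)(0.0535)(9.81)(3.10) = 0.4393 J
Energy reaching the spring: E = 3.7368 − 0.4393 = 3.2975 J
At max compression ½kx² = E ⇒ x = √(2E/k) = √(2 × 3.2975/3020) = 0.04673 m

x = 0.0467 m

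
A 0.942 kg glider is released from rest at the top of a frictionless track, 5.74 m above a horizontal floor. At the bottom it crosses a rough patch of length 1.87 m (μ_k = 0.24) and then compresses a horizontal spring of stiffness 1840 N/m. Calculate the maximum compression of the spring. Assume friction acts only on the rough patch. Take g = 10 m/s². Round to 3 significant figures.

x = 0.233 m

Initial energy: E₁ = mgh = (0.942)(10)(5.74) = 54.071 J
Friction removes W_f = μ_k mg d = (0.24)(0.942)(10)(1.87) = 4.228 J
Energy reaching the spring: E = 54.071 − 4.228 = 49.843 J
At max compression ½kx² = E ⇒ x = √(2E/k) = √(2 × 49.843/1840) = 0.2328 m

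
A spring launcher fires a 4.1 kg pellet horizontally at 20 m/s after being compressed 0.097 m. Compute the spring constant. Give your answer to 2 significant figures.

k = 170000 N/m

½kx² = ½mv²
k = mv²/x² = (4.1)(20)²/(0.097)² = 174301 N/m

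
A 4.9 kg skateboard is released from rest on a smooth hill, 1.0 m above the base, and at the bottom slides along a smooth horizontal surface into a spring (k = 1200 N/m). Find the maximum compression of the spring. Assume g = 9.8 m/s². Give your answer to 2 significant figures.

Energy conservation (no friction) from release to max compression: mgh = ½kx²
x = √(2mgh/k) = √(2 × 4.9 × 9.8 × 1.0 / 1200) = 0.2829 m

x = 0.28 m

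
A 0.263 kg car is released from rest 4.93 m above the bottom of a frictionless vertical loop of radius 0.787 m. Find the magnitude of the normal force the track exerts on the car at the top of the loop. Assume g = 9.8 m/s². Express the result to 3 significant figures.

Energy from release to top (height 2r): mgh = ½mv_top² + mg(2r)
v_top² = 2g(h − 2r) = 2(9.8)(4.93 − 1.574) = 65.778 m²/s²
At the top, both N and weight point toward the centre: N + mg = mv_top²/r
N = m(v_top²/r − g) = 0.263(65.778/0.787 − 9.8) = 19.40 N

N = 19.4 N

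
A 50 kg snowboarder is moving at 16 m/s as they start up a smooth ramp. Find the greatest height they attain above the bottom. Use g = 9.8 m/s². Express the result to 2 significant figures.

h = 13 m

By energy conservation, ½mv² = mgh
h = v²/(2g) = 16²/(2 × 9.8) = 13.06 m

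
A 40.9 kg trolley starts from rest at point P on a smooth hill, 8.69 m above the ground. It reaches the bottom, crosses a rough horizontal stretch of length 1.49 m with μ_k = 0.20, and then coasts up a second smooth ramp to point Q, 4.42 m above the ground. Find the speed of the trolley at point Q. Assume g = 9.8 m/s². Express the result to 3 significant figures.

v = 8.82 m/s

Energy at P: mgh₁ = (40.9)(9.8)(8.69) = 3483.1 J
Friction loss: W_f = μ_k mg d = 119.4 J
At Q: ½mv² + mgh₂ = mgh₁ − W_f
½mv² = 3483.1 − 119.4 − 1771.6 = 1592.1 J
v = √(2 × 1592.1/40.9) = 8.823 m/s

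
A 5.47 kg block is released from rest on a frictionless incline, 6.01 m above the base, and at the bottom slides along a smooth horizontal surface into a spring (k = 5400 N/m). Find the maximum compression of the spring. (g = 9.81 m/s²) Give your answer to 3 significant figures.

x = 0.346 m

At max compression the block is momentarily at rest: mgh = ½kx²
x = √(2mgh/k) = √(2 × 5.47 × 9.81 × 6.01 / 5400) = 0.3456 m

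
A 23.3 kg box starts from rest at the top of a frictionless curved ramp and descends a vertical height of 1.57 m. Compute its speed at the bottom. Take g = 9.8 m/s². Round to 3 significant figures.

v = 5.55 m/s

Energy conservation between the two points: mgh = ½mv²
The mass cancels from both sides.
v = √(2gh) = √(2 × 9.8 × 1.57) = √30.772 = 5.547 m/s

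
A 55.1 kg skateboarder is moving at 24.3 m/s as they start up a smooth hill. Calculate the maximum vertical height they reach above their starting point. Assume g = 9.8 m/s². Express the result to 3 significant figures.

By energy conservation, ½mv² = mgh
h = v²/(2g) = 24.3²/(2 × 9.8) = 30.13 m

h = 30.1 m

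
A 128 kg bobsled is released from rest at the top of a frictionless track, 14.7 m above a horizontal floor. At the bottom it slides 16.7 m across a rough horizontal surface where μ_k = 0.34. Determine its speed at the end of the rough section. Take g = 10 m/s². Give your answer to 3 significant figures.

v = 13.4 m/s

Energy bookkeeping (friction removes W_f = μ_k N d):
mgh = ½mv² + μ_k m g d
W_f = μ_k mg d = (0.34)(128)(10)(16.7) = 7268 J
½mv² = mgh − W_f = 18816 − 7268 = 11548 J
v = √(2 × 11548/128) = 13.43 m/s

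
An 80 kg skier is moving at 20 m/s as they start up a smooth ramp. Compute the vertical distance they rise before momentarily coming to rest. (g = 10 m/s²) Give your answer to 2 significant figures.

h = 20 m

By energy conservation, ½mv² = mgh
h = v²/(2g) = 20²/(2 × 10) = 20.00 m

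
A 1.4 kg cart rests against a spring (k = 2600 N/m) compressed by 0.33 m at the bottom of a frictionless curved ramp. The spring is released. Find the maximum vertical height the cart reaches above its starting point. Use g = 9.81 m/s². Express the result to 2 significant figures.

Energy conservation from release to the highest point: ½kx² = mgh
h = kx²/(2mg) = (2600)(0.33)²/(2 × 1.4 × 9.81) = 10.31 m

h = 10 m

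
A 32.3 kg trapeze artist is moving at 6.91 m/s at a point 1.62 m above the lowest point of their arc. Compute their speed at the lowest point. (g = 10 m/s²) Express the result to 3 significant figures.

Equating total energy at the two states: ½mv₀² + mgh = ½mv²
v² = v₀² + 2gh = (6.91)² + 2(10)(1.62) = 80.148
v = √80.148 = 8.953 m/s

v = 8.95 m/s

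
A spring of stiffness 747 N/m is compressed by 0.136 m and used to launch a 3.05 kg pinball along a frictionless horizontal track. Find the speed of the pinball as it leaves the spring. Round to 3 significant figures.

Conservation of energy: ½kx² = ½mv²
v = x√(k/m) = 0.136 × √(747/3.05) = 2.128 m/s

v = 2.13 m/s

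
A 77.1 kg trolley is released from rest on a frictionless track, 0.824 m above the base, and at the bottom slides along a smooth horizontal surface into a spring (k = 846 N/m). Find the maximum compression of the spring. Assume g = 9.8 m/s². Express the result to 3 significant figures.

Energy conservation (no friction) from release to max compression: mgh = ½kx²
x = √(2mgh/k) = √(2 × 77.1 × 9.8 × 0.824 / 846) = 1.213 m

x = 1.21 m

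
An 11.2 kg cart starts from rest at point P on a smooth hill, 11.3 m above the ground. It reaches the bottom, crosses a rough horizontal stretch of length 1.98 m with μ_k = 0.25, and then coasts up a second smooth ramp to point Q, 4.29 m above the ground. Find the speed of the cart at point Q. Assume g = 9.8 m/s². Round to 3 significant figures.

Energy at P: mgh₁ = (11.2)(9.8)(11.3) = 1240.3 J
Friction loss: W_f = μ_k mg d = 54.33 J
At Q: ½mv² + mgh₂ = mgh₁ − W_f
½mv² = 1240.3 − 54.33 − 470.87 = 715.09 J
v = √(2 × 715.09/11.2) = 11.30 m/s

v = 11.3 m/s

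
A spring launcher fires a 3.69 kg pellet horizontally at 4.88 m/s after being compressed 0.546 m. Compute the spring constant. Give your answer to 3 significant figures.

k = 295 N/m

½kx² = ½mv²
k = mv²/x² = (3.69)(4.88)²/(0.546)² = 294.8 N/m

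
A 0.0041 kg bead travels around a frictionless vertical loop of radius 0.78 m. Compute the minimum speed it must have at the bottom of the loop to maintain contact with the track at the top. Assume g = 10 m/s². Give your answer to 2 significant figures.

At the top: mg = mv_top²/r ⇒ v_top² = gr = 7.800 m²/s²
Energy from bottom to top (height 2r): ½mv_bot² = ½mv_top² + mg(2r)
v_bot² = gr + 4gr = 5gr = 39.00
v_bot = √(5gr) = 6.245 m/s

v = 6.2 m/s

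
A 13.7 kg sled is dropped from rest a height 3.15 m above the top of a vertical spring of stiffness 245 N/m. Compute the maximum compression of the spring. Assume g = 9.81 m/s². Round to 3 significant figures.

Take the reference level at the top of the uncompressed spring. At max compression the sled has fallen H + x and is momentarily at rest:
mg(H + x) = ½kx²
½(245)x² − (13.7)(9.81)x − (13.7)(9.81)(3.15) = 0
122.5x² − 134.4x − 423.4 = 0
x = [134.4 + √(18063 + 207442)]/(2 × 122.5) = 2.487 m

x = 2.49 m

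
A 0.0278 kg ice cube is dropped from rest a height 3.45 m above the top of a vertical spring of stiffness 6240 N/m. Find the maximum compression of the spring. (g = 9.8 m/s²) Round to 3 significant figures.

Let x be the compression. The total drop is H + x, and the cube is instantaneously at rest at max compression, so energy conservation gives:
mg(H + x) = ½kx²
½(6240)x² − (0.0278)(9.8)x − (0.0278)(9.8)(3.45) = 0
3120x² − 0.2724x − 0.9399 = 0
x = [0.2724 + √(0.07422 + 11730)]/(2 × 3120) = 0.01740 m

x = 0.0174 m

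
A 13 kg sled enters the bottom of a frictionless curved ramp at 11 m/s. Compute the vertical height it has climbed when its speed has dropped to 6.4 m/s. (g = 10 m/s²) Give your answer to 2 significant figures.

h = 4.0 m

Conservation of energy: ½mv₁² = ½mv₂² + mgh
h = (v₁² − v₂²)/(2g) = (11² − 6.4²)/(2 × 10) = 4.002 m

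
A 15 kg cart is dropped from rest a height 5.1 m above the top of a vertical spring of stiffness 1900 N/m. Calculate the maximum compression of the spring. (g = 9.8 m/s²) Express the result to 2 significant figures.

x = 0.97 m

Measuring PE from the top of the relaxed spring, at max compression the cart has dropped H + x with zero KE, so:
mg(H + x) = ½kx²
½(1900)x² − (15)(9.8)x − (15)(9.8)(5.1) = 0
950.0x² − 147.0x − 749.7 = 0
x = [147.0 + √(21609 + 2.8489e+06)]/(2 × 950.0) = 0.9691 m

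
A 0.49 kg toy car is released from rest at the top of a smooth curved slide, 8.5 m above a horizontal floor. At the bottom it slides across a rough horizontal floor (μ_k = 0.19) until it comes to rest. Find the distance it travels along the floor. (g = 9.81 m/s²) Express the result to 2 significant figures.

Energy at the top = energy at the end + work done against friction:
At rest all PE has been dissipated by friction: mgh = μ_k m g d
d = h/μ_k = 8.5/0.19 = 44.74 m

d = 45 m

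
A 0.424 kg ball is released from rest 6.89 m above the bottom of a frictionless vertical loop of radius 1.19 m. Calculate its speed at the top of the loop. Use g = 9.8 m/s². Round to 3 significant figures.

v = 9.40 m/s

Energy conservation: mgh = ½mv_top² + mg(2r)
v_top² = 2g(h − 2r) = 2(9.8)(6.89 − 2.380) = 88.40
v_top = 9.402 m/s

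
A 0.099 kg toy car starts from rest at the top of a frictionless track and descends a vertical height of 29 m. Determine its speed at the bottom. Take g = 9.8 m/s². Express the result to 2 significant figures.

By conservation of mechanical energy, mgh = ½mv²
v = √(2gh) = √(2 × 9.8 × 29) = √568.40 = 23.84 m/s

v = 24 m/s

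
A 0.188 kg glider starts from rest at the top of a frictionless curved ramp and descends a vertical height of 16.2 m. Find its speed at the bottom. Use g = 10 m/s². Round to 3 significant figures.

By conservation of mechanical energy, mgh = ½mv²
v = √(2gh) = √(2 × 10 × 16.2) = √324.00 = 18.00 m/s

v = 18.0 m/s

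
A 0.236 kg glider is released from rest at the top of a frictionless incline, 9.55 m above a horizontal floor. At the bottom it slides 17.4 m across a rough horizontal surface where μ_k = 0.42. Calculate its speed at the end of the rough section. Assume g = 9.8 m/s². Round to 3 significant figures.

Energy bookkeeping (friction removes W_f = μ_k N d):
mgh = ½mv² + μ_k m g d
W_f = μ_k mg d = (0.42)(0.236)(9.8)(17.4) = 16.90 J
½mv² = mgh − W_f = 22.087 − 16.90 = 5.1853 J
v = √(2 × 5.1853/0.236) = 6.629 m/s

v = 6.63 m/s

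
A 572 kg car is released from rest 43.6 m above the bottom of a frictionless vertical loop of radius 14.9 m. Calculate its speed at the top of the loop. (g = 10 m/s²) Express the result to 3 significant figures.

v = 16.6 m/s

Energy conservation: mgh = ½mv_top² + mg(2r)
v_top² = 2g(h − 2r) = 2(10)(43.6 − 29.80) = 276.0
v_top = 16.61 m/s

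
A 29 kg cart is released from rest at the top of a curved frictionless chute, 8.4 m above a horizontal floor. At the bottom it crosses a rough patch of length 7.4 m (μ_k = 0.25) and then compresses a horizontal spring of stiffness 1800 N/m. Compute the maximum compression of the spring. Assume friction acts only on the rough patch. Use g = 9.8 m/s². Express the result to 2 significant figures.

x = 1.4 m

Initial energy: E₁ = mgh = (29)(9.8)(8.4) = 2387.3 J
Friction removes W_f = μ_k mg d = (0.25)(29)(9.8)(7.4) = 525.8 J
Energy reaching the spring: E = 2387.3 − 525.8 = 1861.5 J
At max compression ½kx² = E ⇒ x = √(2E/k) = √(2 × 1861.5/1800) = 1.438 m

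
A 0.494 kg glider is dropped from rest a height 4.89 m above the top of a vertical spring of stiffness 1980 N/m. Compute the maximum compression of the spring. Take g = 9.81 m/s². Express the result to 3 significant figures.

x = 0.157 m

Take the reference level at the top of the uncompressed spring. At max compression the glider has fallen H + x and is momentarily at rest:
mg(H + x) = ½kx²
½(1980)x² − (0.494)(9.81)x − (0.494)(9.81)(4.89) = 0
990.0x² − 4.846x − 23.70 = 0
x = [4.846 + √(23.49 + 93843)]/(2 × 990.0) = 0.1572 m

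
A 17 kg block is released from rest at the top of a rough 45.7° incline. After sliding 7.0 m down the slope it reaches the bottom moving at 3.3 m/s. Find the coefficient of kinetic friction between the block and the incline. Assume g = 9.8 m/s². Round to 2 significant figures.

mgh = ½mv² + μ_k (mg cosθ) L, with h = L sinθ
mgL sinθ = 834.64 J; ½mv² = 92.565 J
W_f = 834.64 − 92.565 = 742.1 J
μ_k = W_f/(mg cosθ · L) = 742.1/(116.4 × 7.0) = 0.9111

μ_k = 0.91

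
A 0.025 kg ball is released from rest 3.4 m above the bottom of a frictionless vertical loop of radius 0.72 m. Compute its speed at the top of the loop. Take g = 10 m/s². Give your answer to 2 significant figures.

Energy conservation: mgh = ½mv_top² + mg(2r)
v_top² = 2g(h − 2r) = 2(10)(3.4 − 1.440) = 39.20
v_top = 6.261 m/s

v = 6.3 m/s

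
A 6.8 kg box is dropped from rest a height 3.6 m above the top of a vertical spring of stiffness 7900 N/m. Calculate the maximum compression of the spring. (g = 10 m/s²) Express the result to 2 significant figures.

Measuring PE from the top of the relaxed spring, at max compression the box has dropped H + x with zero KE, so:
mg(H + x) = ½kx²
½(7900)x² − (6.8)(10)x − (6.8)(10)(3.6) = 0
3950x² − 68.00x − 244.8 = 0
x = [68.00 + √(4624 + 3.8678e+06)]/(2 × 3950) = 0.2577 m

x = 0.26 m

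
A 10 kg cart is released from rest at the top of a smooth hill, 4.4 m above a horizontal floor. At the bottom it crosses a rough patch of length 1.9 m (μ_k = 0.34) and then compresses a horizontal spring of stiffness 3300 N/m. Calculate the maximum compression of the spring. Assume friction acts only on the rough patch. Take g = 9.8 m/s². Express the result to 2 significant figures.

x = 0.47 m

Initial energy: E₁ = mgh = (10)(9.8)(4.4) = 431.20 J
Friction removes W_f = μ_k mg d = (0.34)(10)(9.8)(1.9) = 63.31 J
Energy reaching the spring: E = 431.20 − 63.31 = 367.89 J
At max compression ½kx² = E ⇒ x = √(2E/k) = √(2 × 367.89/3300) = 0.4722 m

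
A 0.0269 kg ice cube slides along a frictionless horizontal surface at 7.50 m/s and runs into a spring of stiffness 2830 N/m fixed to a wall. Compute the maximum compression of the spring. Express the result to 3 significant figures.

At max compression the cube is momentarily at rest: ½mv² = ½kx²
x = v√(m/k) = 7.50 × √(0.0269/2830) = 0.02312 m

x = 0.0231 m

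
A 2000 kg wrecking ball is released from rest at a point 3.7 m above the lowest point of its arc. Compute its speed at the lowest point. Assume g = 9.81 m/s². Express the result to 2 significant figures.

Mechanical energy is conserved (no friction): mgh = ½mv²
v = √(2gh) = √(2 × 9.81 × 3.7) = √72.594 = 8.520 m/s

v = 8.5 m/s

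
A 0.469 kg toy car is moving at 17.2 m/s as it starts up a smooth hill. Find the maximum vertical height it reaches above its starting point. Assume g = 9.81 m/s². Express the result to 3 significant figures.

By energy conservation, ½mv² = mgh
h = v²/(2g) = 17.2²/(2 × 9.81) = 15.08 m

h = 15.1 m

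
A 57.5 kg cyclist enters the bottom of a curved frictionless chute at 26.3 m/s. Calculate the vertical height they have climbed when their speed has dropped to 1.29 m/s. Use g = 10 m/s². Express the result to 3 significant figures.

h = 34.5 m

Energy balance between the two points: ½mv₁² = ½mv₂² + mgh
h = (v₁² − v₂²)/(2g) = (26.3² − 1.29²)/(2 × 10) = 34.50 m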